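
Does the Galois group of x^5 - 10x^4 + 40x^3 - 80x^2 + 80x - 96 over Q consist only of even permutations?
No

The polynomial is irreducible of degree 5 over Q. Its discriminant is 52428800000, which is not a perfect square. A Galois group lies in the alternating group exactly when the discriminant is a square in Q, so the Galois group (F_20) is not contained in A_5.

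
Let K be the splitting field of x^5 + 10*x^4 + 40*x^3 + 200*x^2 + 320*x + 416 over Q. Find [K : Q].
20

The degree of the splitting field over Q equals the order of the Galois group, so first determine the group. The polynomial f is an irreducible quintic over Q, so G = Gal(f/Q) is a transitive subgroup of S_5: one of C_5 (5T1, order 5), D_5 (5T2, order 10), F_20 (5T3, order 20), A_5 (5T4, order 60) or S_5 (5T5, order 120). The discriminant of f is 446172364800000, which is not a perfect square, so G is not contained in A_5. The transitive groups of degree 5 not contained in A_5 are: F_20 (5T3, order 20), S_5 (5T5, order 120). By Dedekind's theorem, for a prime p not dividing disc(f) the degrees of the irreducible factors of f mod p form the cycle type of an element of G. Factoring f modulo the 18 such primes p <= 79 (skipping 2, 3, 5, 41, which divide the discriminant), each new pattern first appears at: mod 7: f = (x + 6)(x^4 + 4x^3 + 2x^2 + 6x + 4), pattern 4+1; mod 11: f = (x^5 + 10x^4 + 7x^3 + 2x^2 + x + 9), pattern 5; mod 19: f = (x + 13)(x^2 + x + 11)(x^2 + 15x + 15), pattern 2+2+1. No other pattern occurs in this range, so the set of observed cycle types is {4+1, 5, 2+2+1}. The candidates containing elements of all these cycle types are F_20 (5T3) of order 20, S_5 (5T5) of order 120; the others are excluded. The observed types are precisely the cycle types that occur in F_20 (5T3) (apart from the identity). Each of the other remaining candidates has further cycle types, and by the Chebotarev density theorem the matching factorization patterns would occur for a proportion of primes equal to their share of the group: S_5 (5T5) additionally contains elements of type 3+2, 3+1+1, 2+1+1+1 (50 of its 120 elements, about 42% of primes). None of the 18 primes tested shows any such pattern (for each of these groups the chance of that is below 10^-4), which rules them out. Hence G = F_20 (5T3), of order 20. The Galois group F_20 (5T3) has order 20, so the splitting field has degree 20 over Q.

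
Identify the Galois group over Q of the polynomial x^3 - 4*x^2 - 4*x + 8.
3T1: C_3

The polynomial is an irreducible cubic over Q and its discriminant is 3136 = 56^2, a perfect square. For an irreducible cubic, a square discriminant forces the Galois group to be A_3, the cyclic group of order 3.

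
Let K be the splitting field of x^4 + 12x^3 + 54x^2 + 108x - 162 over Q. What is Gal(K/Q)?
The polynomial is an irreducible quartic over Q and its discriminant is -3673320192, which is not a perfect square, so the Galois group is not contained in A_4. The resolvent cubic y^3 - 54*y^2 + 1944*y - 23328 has exactly one rational root, so the Galois group is C_4 or D_4. The quartic remains irreducible over Q(sqrt(disc)), so the group is D_4.

4T3: D_4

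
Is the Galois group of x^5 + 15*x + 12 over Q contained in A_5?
No

The polynomial is irreducible of degree 5 over Q. Its discriminant is 259200000, which is not a perfect square. A Galois group lies in the alternating group exactly when the discriminant is a square in Q, so the Galois group (F_20) is not contained in A_5.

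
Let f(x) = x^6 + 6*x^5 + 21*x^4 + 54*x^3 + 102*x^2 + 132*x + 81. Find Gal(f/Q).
The polynomial f is an irreducible sextic over Q, so G = Gal(f/Q) is one of the 16 transitive subgroups 6T1, ..., 6T16 of S_6. The discriminant of f is -1024192512, which is not a perfect square, so G is not contained in A_6. The transitive groups of degree 6 not contained in A_6 are: C_6 (6T1, order 6), S_3 (6T2, order 6), D_6 (6T3, order 12), C_3 x S_3 (6T5, order 18), A_4 x C_2 (6T6, order 24), S_4 (6T8, order 24), S_3 x S_3 (6T9, order 36), S_4 x C_2 (6T11, order 48), (S_3 x S_3) : C_2 (6T13, order 72), PGL(2,5) (6T14, order 120), S_6 (6T16, order 720). By Dedekind's theorem, for a prime p not dividing disc(f) the degrees of the irreducible factors of f mod p form the cycle type of an element of G. Factoring f modulo the 21 such primes p <= 89 (skipping 2, 3, 7, which divide the discriminant), each new pattern first appears at: mod 5: f = (x^6 + x^5 + x^4 + 4x^3 + 2x^2 + 2x + 1), pattern 6; mod 11: f = (x + 6)(x^5 + 10x^3 + 5x^2 + 6x + 8), pattern 5+1; mod 13: f = (x + 1)(x + 3)(x^4 + 2x^3 + 10x^2 + 8x + 1), pattern 4+1+1; mod 23: f = (x + 5)(x + 11)(x^2 + 2x + 4)(x^2 + 11x + 8), pattern 2+2+1+1; mod 43: f = (x^3 + 22x^2 + 25x + 24)(x^3 + 27x^2 + 4x + 41), pattern 3+3; mod 61: f = (x^2 + 21x + 42)(x^2 + 47x + 20)(x^2 + 60x + 16), pattern 2+2+2. No other pattern occurs in this range, so the set of observed cycle types is {6, 5+1, 4+1+1, 2+2+1+1, 3+3, 2+2+2}. The candidates containing elements of all these cycle types are PGL(2,5) (6T14) of order 120, S_6 (6T16) of order 720; the others are excluded. The observed types are precisely the cycle types that occur in PGL(2,5) (6T14) (apart from the identity). Each of the other remaining candidates has further cycle types, and by the Chebotarev density theorem the matching factorization patterns would occur for a proportion of primes equal to their share of the group: S_6 (6T16) additionally contains elements of type 4+2, 3+2+1, 3+1+1+1, 2+1+1+1+1 (265 of its 720 elements, about 37% of primes). None of the 21 primes tested shows any such pattern (for each of these groups the chance of that is below 10^-4), which rules them out. Hence G = PGL(2,5) (6T14), of order 120.

PGL(2,5) (order 120)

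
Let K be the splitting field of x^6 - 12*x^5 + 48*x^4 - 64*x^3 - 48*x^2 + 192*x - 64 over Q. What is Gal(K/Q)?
A_4 x C_2 (order 24)

The polynomial f is an irreducible sextic over Q, so G = Gal(f/Q) is one of the 16 transitive subgroups 6T1, ..., 6T16 of S_6. The discriminant of f is -450868486864896, which is not a perfect square, so G is not contained in A_6. The transitive groups of degree 6 not contained in A_6 are: C_6 (6T1, order 6), S_3 (6T2, order 6), D_6 (6T3, order 12), C_3 x S_3 (6T5, order 18), A_4 x C_2 (6T6, order 24), S_4 (6T8, order 24), S_3 x S_3 (6T9, order 36), S_4 x C_2 (6T11, order 48), (S_3 x S_3) : C_2 (6T13, order 72), PGL(2,5) (6T14, order 120), S_6 (6T16, order 720). By Dedekind's theorem, for a prime p not dividing disc(f) the degrees of the irreducible factors of f mod p form the cycle type of an element of G. Factoring f modulo the 33 such primes p <= 149 (skipping 2, 3, which divide the discriminant), each new pattern first appears at: mod 5: f = (x^3 + x^2 + 2)(x^3 + 2x^2 + x + 3), pattern 3+3; mod 7: f = (x^6 + 2x^5 + 6x^4 + 6x^3 + x^2 + 3x + 6), pattern 6; mod 17: f = (x + 2)(x + 11)(x^2 + 13x + 1)(x^2 + 13x + 11), pattern 2+2+1+1; mod 19: f = (x + 3)(x + 5)(x + 10)(x + 12)(x^2 + 15x + 9), pattern 2+1+1+1+1; mod 71: f = (x^2 + 67x + 7)(x^2 + 67x + 22)(x^2 + 67x + 42), pattern 2+2+2. No other pattern occurs in this range, so the set of observed cycle types is {3+3, 6, 2+2+1+1, 2+1+1+1+1, 2+2+2}. The candidates containing elements of all these cycle types are A_4 x C_2 (6T6) of order 24, S_4 x C_2 (6T11) of order 48, (S_3 x S_3) : C_2 (6T13) of order 72, S_6 (6T16) of order 720; the others are excluded. The observed types are precisely the cycle types that occur in A_4 x C_2 (6T6) (apart from the identity). Each of the other remaining candidates has further cycle types, and by the Chebotarev density theorem the matching factorization patterns would occur for a proportion of primes equal to their share of the group: S_4 x C_2 (6T11) additionally contains elements of type 4+2, 4+1+1 (12 of its 48 elements, about 25% of primes); (S_3 x S_3) : C_2 (6T13) additionally contains elements of type 4+2, 3+2+1, 3+1+1+1 (34 of its 72 elements, about 47% of primes); S_6 (6T16) additionally contains elements of type 5+1, 4+2, 4+1+1, 3+2+1, 3+1+1+1 (484 of its 720 elements, about 67% of primes). None of the 33 primes tested shows any such pattern (for each of these groups the chance of that is below 10^-4), which rules them out. Hence G = A_4 x C_2 (6T6), of order 24.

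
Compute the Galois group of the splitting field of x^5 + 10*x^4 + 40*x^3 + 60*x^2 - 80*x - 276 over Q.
5T3: F_20

The polynomial f is an irreducible quintic over Q, so G = Gal(f/Q) is a transitive subgroup of S_5: one of C_5 (5T1, order 5), D_5 (5T2, order 10), F_20 (5T3, order 20), A_5 (5T4, order 60) or S_5 (5T5, order 120). The discriminant of f is 4992800000, which is not a perfect square, so G is not contained in A_5. The transitive groups of degree 5 not contained in A_5 are: F_20 (5T3, order 20), S_5 (5T5, order 120). By Dedekind's theorem, for a prime p not dividing disc(f) the degrees of the irreducible factors of f mod p form the cycle type of an element of G. Factoring f modulo the 18 such primes p <= 71 (skipping 2, 5, which divide the discriminant), each new pattern first appears at: mod 3: f = (x)(x^4 + x^3 + x^2 + 1), pattern 4+1; mod 11: f = (x^5 + 10x^4 + 7x^3 + 5x^2 + 8x + 10), pattern 5; mod 19: f = (x + 13)(x^2 + 2x + 17)(x^2 + 14x + 15), pattern 2+2+1. No other pattern occurs in this range, so the set of observed cycle types is {4+1, 5, 2+2+1}. The candidates containing elements of all these cycle types are F_20 (5T3) of order 20, S_5 (5T5) of order 120; the others are excluded. The observed types are precisely the cycle types that occur in F_20 (5T3) (apart from the identity). Each of the other remaining candidates has further cycle types, and by the Chebotarev density theorem the matching factorization patterns would occur for a proportion of primes equal to their share of the group: S_5 (5T5) additionally contains elements of type 3+2, 3+1+1, 2+1+1+1 (50 of its 120 elements, about 42% of primes). None of the 18 primes tested shows any such pattern (for each of these groups the chance of that is below 10^-4), which rules them out. Hence G = F_20 (5T3), of order 20.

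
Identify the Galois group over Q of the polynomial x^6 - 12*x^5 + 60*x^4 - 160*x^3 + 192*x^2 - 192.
A_4, A_4 acting on 6 points

The polynomial f is an irreducible sextic over Q, so G = Gal(f/Q) is one of the 16 transitive subgroups 6T1, ..., 6T16 of S_6. The discriminant of f is 450868486864896 = 21233664^2, a perfect square, so G is contained in A_6. The transitive groups of degree 6 contained in A_6 are: A_4 (6T4, order 12), S_4 (6T7, order 24), (C_3 x C_3) : C_4 (6T10, order 36), PSL(2,5) (6T12, order 60), A_6 (6T15, order 360). By Dedekind's theorem, for a prime p not dividing disc(f) the degrees of the irreducible factors of f mod p form the cycle type of an element of G. Factoring f modulo the 33 such primes p <= 149 (skipping 2, 3, which divide the discriminant), each new pattern first appears at: mod 5: f = (x^3 + x^2 + x + 4)(x^3 + 2x^2 + 2x + 2), pattern 3+3; mod 17: f = (x + 2)(x + 11)(x^2 + 13x + 9)(x^2 + 13x + 15), pattern 2+2+1+1; mod 71: f = (x + 5)(x + 6)(x + 8)(x + 59)(x + 61)(x + 62), pattern 1+1+1+1+1+1. No other pattern occurs in this range, so the set of observed cycle types is {3+3, 2+2+1+1, 1+1+1+1+1+1}. The candidates containing elements of all these cycle types are A_4 (6T4) of order 12, S_4 (6T7) of order 24, (C_3 x C_3) : C_4 (6T10) of order 36, PSL(2,5) (6T12) of order 60, A_6 (6T15) of order 360; the others are excluded. The observed types are precisely the cycle types that occur in A_4 (6T4). Each of the other remaining candidates has further cycle types, and by the Chebotarev density theorem the matching factorization patterns would occur for a proportion of primes equal to their share of the group: S_4 (6T7) additionally contains elements of type 4+2 (6 of its 24 elements, about 25% of primes); (C_3 x C_3) : C_4 (6T10) additionally contains elements of type 4+2, 3+1+1+1 (22 of its 36 elements, about 61% of primes); PSL(2,5) (6T12) additionally contains elements of type 5+1 (24 of its 60 elements, about 40% of primes); A_6 (6T15) additionally contains elements of type 5+1, 4+2, 3+1+1+1 (274 of its 360 elements, about 76% of primes). None of the 33 primes tested shows any such pattern (for each of these groups the chance of that is below 10^-4), which rules them out. Hence G = A_4 (6T4), of order 12.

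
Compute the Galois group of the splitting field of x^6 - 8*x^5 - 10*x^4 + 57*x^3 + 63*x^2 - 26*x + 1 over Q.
PSL(2,5), A_5 acting on 6 points

The polynomial f is an irreducible sextic over Q, so G = Gal(f/Q) is one of the 16 transitive subgroups 6T1, ..., 6T16 of S_6. The discriminant of f is 3646117689361 = 1909481^2, a perfect square, so G is contained in A_6. The transitive groups of degree 6 contained in A_6 are: A_4 (6T4, order 12), S_4 (6T7, order 24), (C_3 x C_3) : C_4 (6T10, order 36), PSL(2,5) (6T12, order 60), A_6 (6T15, order 360). By Dedekind's theorem, for a prime p not dividing disc(f) the degrees of the irreducible factors of f mod p form the cycle type of an element of G. Factoring f modulo the 21 such primes p <= 83 (skipping 7, 19, which divide the discriminant), each new pattern first appears at: mod 2: f = (x + 1)(x^5 + x^4 + x^3 + x + 1), pattern 5+1; mod 11: f = (x^3 + 4x^2 + 3x + 6)(x^3 + 10x^2 + 2x + 2), pattern 3+3; mod 61: f = (x + 36)(x + 59)(x^2 + 40x + 1)(x^2 + 40x + 11), pattern 2+2+1+1. No other pattern occurs in this range, so the set of observed cycle types is {5+1, 3+3, 2+2+1+1}. The candidates containing elements of all these cycle types are PSL(2,5) (6T12) of order 60, A_6 (6T15) of order 360; the others are excluded. The observed types are precisely the cycle types that occur in PSL(2,5) (6T12) (apart from the identity). Each of the other remaining candidates has further cycle types, and by the Chebotarev density theorem the matching factorization patterns would occur for a proportion of primes equal to their share of the group: A_6 (6T15) additionally contains elements of type 4+2, 3+1+1+1 (130 of its 360 elements, about 36% of primes). None of the 21 primes tested shows any such pattern (for each of these groups the chance of that is below 10^-4), which rules them out. Hence G = PSL(2,5) (6T12), of order 60.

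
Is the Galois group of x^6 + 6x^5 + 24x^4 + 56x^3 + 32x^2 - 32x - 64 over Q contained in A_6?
The polynomial is irreducible of degree 6 over Q. Its discriminant is 870211913777152, which is not a perfect square. A Galois group lies in the alternating group exactly when the discriminant is a square in Q, so the Galois group (S_4) is not contained in A_6.

No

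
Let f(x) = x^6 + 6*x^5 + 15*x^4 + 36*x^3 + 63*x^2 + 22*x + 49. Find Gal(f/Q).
The polynomial f is an irreducible sextic over Q, so G = Gal(f/Q) is one of the 16 transitive subgroups 6T1, ..., 6T16 of S_6. The discriminant of f is -46741055340544, which is not a perfect square, so G is not contained in A_6. The transitive groups of degree 6 not contained in A_6 are: C_6 (6T1, order 6), S_3 (6T2, order 6), D_6 (6T3, order 12), C_3 x S_3 (6T5, order 18), A_4 x C_2 (6T6, order 24), S_4 (6T8, order 24), S_3 x S_3 (6T9, order 36), S_4 x C_2 (6T11, order 48), (S_3 x S_3) : C_2 (6T13, order 72), PGL(2,5) (6T14, order 120), S_6 (6T16, order 720). By Dedekind's theorem, for a prime p not dividing disc(f) the degrees of the irreducible factors of f mod p form the cycle type of an element of G. Factoring f modulo the 3 such primes p <= 7 (skipping 2, which divides the discriminant), each new pattern first appears at: mod 3: f = (x + 2)(x^2 + 2x + 2)(x^3 + 2x^2 + x + 1), pattern 3+2+1; mod 5: f = (x^3 + x + 4)(x^3 + x^2 + 4x + 1), pattern 3+3; mod 7: f = (x)(x^5 + 6x^4 + x^3 + x^2 + 1), pattern 5+1. No other pattern occurs in this range, so the set of observed cycle types is {3+2+1, 3+3, 5+1}. Among the candidates above, the only group containing elements of all these cycle types is S_6 (6T16); every other candidate lacks at least one of them. Hence G = S_6 (6T16), of order 720.

S_6, the symmetric group on 6 letters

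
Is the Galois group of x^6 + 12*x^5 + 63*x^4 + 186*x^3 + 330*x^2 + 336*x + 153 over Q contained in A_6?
No

The polynomial is irreducible of degree 6 over Q. Its discriminant is -16003008, which is not a perfect square. A Galois group lies in the alternating group exactly when the discriminant is a square in Q, so the Galois group (PGL(2,5)) is not contained in A_6.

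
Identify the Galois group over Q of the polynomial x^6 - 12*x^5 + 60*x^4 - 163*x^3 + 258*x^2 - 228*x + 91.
The polynomial f is an irreducible sextic over Q, so G = Gal(f/Q) is one of the 16 transitive subgroups 6T1, ..., 6T16 of S_6. The discriminant of f is -177147, which is not a perfect square, so G is not contained in A_6. The transitive groups of degree 6 not contained in A_6 are: C_6 (6T1, order 6), S_3 (6T2, order 6), D_6 (6T3, order 12), C_3 x S_3 (6T5, order 18), A_4 x C_2 (6T6, order 24), S_4 (6T8, order 24), S_3 x S_3 (6T9, order 36), S_4 x C_2 (6T11, order 48), (S_3 x S_3) : C_2 (6T13, order 72), PGL(2,5) (6T14, order 120), S_6 (6T16, order 720). By Dedekind's theorem, for a prime p not dividing disc(f) the degrees of the irreducible factors of f mod p form the cycle type of an element of G. Factoring f modulo the 33 such primes p <= 139 (skipping 3, which divides the discriminant), each new pattern first appears at: mod 2: f = (x^6 + x^3 + 1), pattern 6; mod 7: f = (x)(x + 2)(x + 6)(x^3 + x^2 + 5x + 2), pattern 3+1+1+1; mod 17: f = (x^2 + 3)(x^2 + 8x + 4)(x^2 + 14x + 9), pattern 2+2+2; mod 19: f = (x^3 + 13x^2 + 12x + 2)(x^3 + 13x^2 + 12x + 17), pattern 3+3; mod 73: f = (x + 11)(x + 19)(x + 20)(x + 27)(x + 28)(x + 29), pattern 1+1+1+1+1+1. No other pattern occurs in this range, so the set of observed cycle types is {6, 3+1+1+1, 2+2+2, 3+3, 1+1+1+1+1+1}. The candidates containing elements of all these cycle types are C_3 x S_3 (6T5) of order 18, S_3 x S_3 (6T9) of order 36, (S_3 x S_3) : C_2 (6T13) of order 72, S_6 (6T16) of order 720; the others are excluded. The observed types are precisely the cycle types that occur in C_3 x S_3 (6T5). Each of the other remaining candidates has further cycle types, and by the Chebotarev density theorem the matching factorization patterns would occur for a proportion of primes equal to their share of the group: S_3 x S_3 (6T9) additionally contains elements of type 2+2+1+1 (9 of its 36 elements, about 25% of primes); (S_3 x S_3) : C_2 (6T13) additionally contains elements of type 4+2, 3+2+1, 2+2+1+1, 2+1+1+1+1 (45 of its 72 elements, about 62% of primes); S_6 (6T16) additionally contains elements of type 5+1, 4+2, 4+1+1, 3+2+1, 2+2+1+1, 2+1+1+1+1 (504 of its 720 elements, about 70% of primes). None of the 33 primes tested shows any such pattern (for each of these groups the chance of that is below 10^-4), which rules them out. Hence G = C_3 x S_3 (6T5), of order 18.

C_3 x S_3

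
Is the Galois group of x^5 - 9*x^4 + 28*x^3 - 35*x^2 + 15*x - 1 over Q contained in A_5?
Yes

The polynomial is irreducible of degree 5 over Q. Its discriminant is 14641 = 121^2, a perfect square. A Galois group lies in the alternating group exactly when the discriminant is a square in Q, so the Galois group (C_5) is contained in A_5.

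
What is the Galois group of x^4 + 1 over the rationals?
V_4, the Klein four-group

The polynomial is an irreducible quartic over Q and its discriminant is 256 = 16^2, a perfect square, so the Galois group is contained in A_4. The resolvent cubic y^3 - 4*y splits completely over Q, which gives the Klein four-group V_4.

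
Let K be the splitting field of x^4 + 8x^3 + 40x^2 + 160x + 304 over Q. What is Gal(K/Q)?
D_4 (order 8)

The polynomial is an irreducible quartic over Q and its discriminant is 411041792, which is not a perfect square, so the Galois group is not contained in A_4. The resolvent cubic y^3 - 40*y^2 + 64*y + 3584 has exactly one rational root, so the Galois group is C_4 or D_4. The quartic remains irreducible over Q(sqrt(disc)), so the group is D_4.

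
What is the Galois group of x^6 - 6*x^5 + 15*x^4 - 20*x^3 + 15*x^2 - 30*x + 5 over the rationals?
A_6 (order 360)

The polynomial f is an irreducible sextic over Q, so G = Gal(f/Q) is one of the 16 transitive subgroups 6T1, ..., 6T16 of S_6. The discriminant of f is 746496000000 = 864000^2, a perfect square, so G is contained in A_6. The transitive groups of degree 6 contained in A_6 are: A_4 (6T4, order 12), S_4 (6T7, order 24), (C_3 x C_3) : C_4 (6T10, order 36), PSL(2,5) (6T12, order 60), A_6 (6T15, order 360). By Dedekind's theorem, for a prime p not dividing disc(f) the degrees of the irreducible factors of f mod p form the cycle type of an element of G. Factoring f modulo the 6 such primes p <= 23 (skipping 2, 3, 5, which divide the discriminant), each new pattern first appears at: mod 7: f = (x + 3)(x^5 + 5x^4 + x^2 + 5x + 4), pattern 5+1; mod 23: f = (x + 1)(x + 10)(x + 15)(x^3 + 14x^2 + 5x + 10), pattern 3+1+1+1. No other pattern occurs in this range, so the set of observed cycle types is {5+1, 3+1+1+1}. Among the candidates above, the only group containing elements of all these cycle types is A_6 (6T15) — each of A_4 (6T4), S_4 (6T7), (C_3 x C_3) : C_4 (6T10), PSL(2,5) (6T12) lacks at least one of them. Hence G = A_6 (6T15), of order 360.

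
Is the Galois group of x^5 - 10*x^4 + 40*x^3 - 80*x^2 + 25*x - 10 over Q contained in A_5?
The polynomial is irreducible of degree 5 over Q. Its discriminant is 58564000000 = 242000^2, a perfect square. A Galois group lies in the alternating group exactly when the discriminant is a square in Q, so the Galois group (A_5) is contained in A_5.

Yes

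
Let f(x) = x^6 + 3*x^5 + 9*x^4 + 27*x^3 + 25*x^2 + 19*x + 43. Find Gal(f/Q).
The polynomial f is an irreducible sextic over Q, so G = Gal(f/Q) is one of the 16 transitive subgroups 6T1, ..., 6T16 of S_6. The discriminant of f is -548553067783, which is not a perfect square, so G is not contained in A_6. The transitive groups of degree 6 not contained in A_6 are: C_6 (6T1, order 6), S_3 (6T2, order 6), D_6 (6T3, order 12), C_3 x S_3 (6T5, order 18), A_4 x C_2 (6T6, order 24), S_4 (6T8, order 24), S_3 x S_3 (6T9, order 36), S_4 x C_2 (6T11, order 48), (S_3 x S_3) : C_2 (6T13, order 72), PGL(2,5) (6T14, order 120), S_6 (6T16, order 720). By Dedekind's theorem, for a prime p not dividing disc(f) the degrees of the irreducible factors of f mod p form the cycle type of an element of G. Factoring f modulo the 37 such primes p <= 167 (skipping 7, 29, which divide the discriminant), each new pattern first appears at: mod 2: f = (x^3 + x + 1)(x^3 + x^2 + 1), pattern 3+3; mod 3: f = (x^6 + x^2 + x + 1), pattern 6; mod 13: f = (x^2 + 2x + 12)(x^2 + 3x + 6)(x^2 + 11x + 8), pattern 2+2+2; mod 43: f = (x)(x + 5)(x + 7)(x + 9)(x + 31)(x + 37), pattern 1+1+1+1+1+1. No other pattern occurs in this range, so the set of observed cycle types is {3+3, 6, 2+2+2, 1+1+1+1+1+1}. The candidates containing elements of all these cycle types are C_6 (6T1) of order 6, D_6 (6T3) of order 12, C_3 x S_3 (6T5) of order 18, A_4 x C_2 (6T6) of order 24, S_3 x S_3 (6T9) of order 36, S_4 x C_2 (6T11) of order 48, (S_3 x S_3) : C_2 (6T13) of order 72, PGL(2,5) (6T14) of order 120, S_6 (6T16) of order 720; the others are excluded. The observed types are precisely the cycle types that occur in C_6 (6T1). Each of the other remaining candidates has further cycle types, and by the Chebotarev density theorem the matching factorization patterns would occur for a proportion of primes equal to their share of the group: D_6 (6T3) additionally contains elements of type 2+2+1+1 (3 of its 12 elements, about 25% of primes); C_3 x S_3 (6T5) additionally contains elements of type 3+1+1+1 (4 of its 18 elements, about 22% of primes); A_4 x C_2 (6T6) additionally contains elements of type 2+2+1+1, 2+1+1+1+1 (6 of its 24 elements, about 25% of primes); S_3 x S_3 (6T9) additionally contains elements of type 3+1+1+1, 2+2+1+1 (13 of its 36 elements, about 36% of primes); S_4 x C_2 (6T11) additionally contains elements of type 4+2, 4+1+1, 2+2+1+1, 2+1+1+1+1 (24 of its 48 elements, about 50% of primes); (S_3 x S_3) : C_2 (6T13) additionally contains elements of type 4+2, 3+2+1, 3+1+1+1, 2+2+1+1, 2+1+1+1+1 (49 of its 72 elements, about 68% of primes); PGL(2,5) (6T14) additionally contains elements of type 5+1, 4+1+1, 2+2+1+1 (69 of its 120 elements, about 58% of primes); S_6 (6T16) additionally contains elements of type 5+1, 4+2, 4+1+1, 3+2+1, 3+1+1+1, 2+2+1+1, 2+1+1+1+1 (544 of its 720 elements, about 76% of primes). None of the 37 primes tested shows any such pattern (for each of these groups the chance of that is below 10^-4), which rules them out. Hence G = C_6 (6T1), of order 6.

C_6 (order 6)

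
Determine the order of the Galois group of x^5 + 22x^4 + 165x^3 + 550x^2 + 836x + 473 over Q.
The degree of the splitting field over Q equals the order of the Galois group, so first determine the group. The polynomial f is an irreducible quintic over Q, so G = Gal(f/Q) is a transitive subgroup of S_5: one of C_5 (5T1, order 5), D_5 (5T2, order 10), F_20 (5T3, order 20), A_5 (5T4, order 60) or S_5 (5T5, order 120). The discriminant of f is 27071209 = 5203^2, a perfect square, so G is contained in A_5. The transitive groups of degree 5 contained in A_5 are: C_5 (5T1, order 5), D_5 (5T2, order 10), A_5 (5T4, order 60). By Dedekind's theorem, for a prime p not dividing disc(f) the degrees of the irreducible factors of f mod p form the cycle type of an element of G. Factoring f modulo the 14 such primes p <= 53 (skipping 11, 43, which divide the discriminant), each new pattern first appears at: mod 2: f = (x^5 + x^3 + 1), pattern 5; mod 23: f = (x + 4)(x + 9)(x + 12)(x + 21)(x + 22), pattern 1+1+1+1+1. No other pattern occurs in this range, so the set of observed cycle types is {5, 1+1+1+1+1}. The candidates containing elements of all these cycle types are C_5 (5T1) of order 5, D_5 (5T2) of order 10, A_5 (5T4) of order 60; the others are excluded. The observed types are precisely the cycle types that occur in C_5 (5T1). Each of the other remaining candidates has further cycle types, and by the Chebotarev density theorem the matching factorization patterns would occur for a proportion of primes equal to their share of the group: D_5 (5T2) additionally contains elements of type 2+2+1 (5 of its 10 elements, about 50% of primes); A_5 (5T4) additionally contains elements of type 3+1+1, 2+2+1 (35 of its 60 elements, about 58% of primes). None of the 14 primes tested shows any such pattern (for each of these groups the chance of that is below 10^-4), which rules them out. Hence G = C_5 (5T1), of order 5. The Galois group C_5 (5T1) has order 5, so the splitting field has degree 5 over Q.

5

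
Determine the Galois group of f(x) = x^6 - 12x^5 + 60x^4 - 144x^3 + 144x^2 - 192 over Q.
S_3 x S_3 (also written G36-)

The polynomial f is an irreducible sextic over Q, so G = Gal(f/Q) is one of the 16 transitive subgroups 6T1, ..., 6T16 of S_6. The discriminant of f is 5410421842378752, which is not a perfect square, so G is not contained in A_6. The transitive groups of degree 6 not contained in A_6 are: C_6 (6T1, order 6), S_3 (6T2, order 6), D_6 (6T3, order 12), C_3 x S_3 (6T5, order 18), A_4 x C_2 (6T6, order 24), S_4 (6T8, order 24), S_3 x S_3 (6T9, order 36), S_4 x C_2 (6T11, order 48), (S_3 x S_3) : C_2 (6T13, order 72), PGL(2,5) (6T14, order 120), S_6 (6T16, order 720). By Dedekind's theorem, for a prime p not dividing disc(f) the degrees of the irreducible factors of f mod p form the cycle type of an element of G. Factoring f modulo the 23 such primes p <= 97 (skipping 2, 3, which divide the discriminant), each new pattern first appears at: mod 5: f = (x^6 + 3x^5 + x^3 + 4x^2 + 3), pattern 6; mod 11: f = (x + 3)(x + 10)(x^2 + 2x + 6)(x^2 + 6x + 7), pattern 2+2+1+1; mod 13: f = (x + 1)(x + 7)(x + 12)(x^3 + 7x^2 + 12x + 7), pattern 3+1+1+1; mod 31: f = (x^2 + 9x + 22)(x^2 + 11x + 8)(x^2 + 30x + 13), pattern 2+2+2; mod 97: f = (x^3 + 91x^2 + 12x + 17)(x^3 + 91x^2 + 12x + 80), pattern 3+3. No other pattern occurs in this range, so the set of observed cycle types is {6, 2+2+1+1, 3+1+1+1, 2+2+2, 3+3}. The candidates containing elements of all these cycle types are S_3 x S_3 (6T9) of order 36, (S_3 x S_3) : C_2 (6T13) of order 72, S_6 (6T16) of order 720; the others are excluded. The observed types are precisely the cycle types that occur in S_3 x S_3 (6T9) (apart from the identity). Each of the other remaining candidates has further cycle types, and by the Chebotarev density theorem the matching factorization patterns would occur for a proportion of primes equal to their share of the group: (S_3 x S_3) : C_2 (6T13) additionally contains elements of type 4+2, 3+2+1, 2+1+1+1+1 (36 of its 72 elements, about 50% of primes); S_6 (6T16) additionally contains elements of type 5+1, 4+2, 4+1+1, 3+2+1, 2+1+1+1+1 (459 of its 720 elements, about 64% of primes). None of the 23 primes tested shows any such pattern (for each of these groups the chance of that is below 10^-4), which rules them out. Hence G = S_3 x S_3 (6T9), of order 36.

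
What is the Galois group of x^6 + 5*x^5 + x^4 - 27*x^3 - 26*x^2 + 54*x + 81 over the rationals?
(C_3 x C_3) : C_4

The polynomial f is an irreducible sextic over Q, so G = Gal(f/Q) is one of the 16 transitive subgroups 6T1, ..., 6T16 of S_6. The discriminant of f is 1064390625 = 32625^2, a perfect square, so G is contained in A_6. The transitive groups of degree 6 contained in A_6 are: A_4 (6T4, order 12), S_4 (6T7, order 24), (C_3 x C_3) : C_4 (6T10, order 36), PSL(2,5) (6T12, order 60), A_6 (6T15, order 360). By Dedekind's theorem, for a prime p not dividing disc(f) the degrees of the irreducible factors of f mod p form the cycle type of an element of G. Factoring f modulo the 19 such primes p <= 79 (skipping 3, 5, 29, which divide the discriminant), each new pattern first appears at: mod 2: f = (x^2 + x + 1)(x^4 + x + 1), pattern 4+2; mod 11: f = (x^3 + 2x^2 + 9x + 9)(x^3 + 3x^2 + 8x + 9), pattern 3+3; mod 19: f = (x + 8)(x + 12)(x^2 + 8x + 13)(x^2 + 15x + 15), pattern 2+2+1+1; mod 61: f = (x + 6)(x + 53)(x + 57)(x^3 + 11x^2 + 46x + 9), pattern 3+1+1+1. No other pattern occurs in this range, so the set of observed cycle types is {4+2, 3+3, 2+2+1+1, 3+1+1+1}. The candidates containing elements of all these cycle types are (C_3 x C_3) : C_4 (6T10) of order 36, A_6 (6T15) of order 360; the others are excluded. The observed types are precisely the cycle types that occur in (C_3 x C_3) : C_4 (6T10) (apart from the identity). Each of the other remaining candidates has further cycle types, and by the Chebotarev density theorem the matching factorization patterns would occur for a proportion of primes equal to their share of the group: A_6 (6T15) additionally contains elements of type 5+1 (144 of its 360 elements, about 40% of primes). None of the 19 primes tested shows any such pattern (for each of these groups the chance of that is below 10^-4), which rules them out. Hence G = (C_3 x C_3) : C_4 (6T10), of order 36.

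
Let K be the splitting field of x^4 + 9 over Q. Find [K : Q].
The degree of the splitting field over Q equals the order of the Galois group, so first determine the group. The polynomial is an irreducible quartic over Q and its discriminant is 186624 = 432^2, a perfect square, so the Galois group is contained in A_4. The resolvent cubic y^3 - 36*y splits completely over Q, which gives the Klein four-group V_4. The Galois group V_4 (4T2) has order 4, so the splitting field has degree 4 over Q.

4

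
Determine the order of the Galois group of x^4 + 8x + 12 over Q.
12

The degree of the splitting field over Q equals the order of the Galois group, so first determine the group. The polynomial is an irreducible quartic over Q and its discriminant is 331776 = 576^2, a perfect square, so the Galois group is contained in A_4. The resolvent cubic y^3 - 48*y - 64 is irreducible over Q. An irreducible resolvent with square discriminant gives A_4. The Galois group A_4 (4T4) has order 12, so the splitting field has degree 12 over Q.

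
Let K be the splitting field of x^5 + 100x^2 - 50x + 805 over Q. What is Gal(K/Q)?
F_20 (order 20)

The polynomial f is an irreducible quintic over Q, so G = Gal(f/Q) is a transitive subgroup of S_5: one of C_5 (5T1, order 5), D_5 (5T2, order 10), F_20 (5T3, order 20), A_5 (5T4, order 60) or S_5 (5T5, order 120). The discriminant of f is 1461943126953125, which is not a perfect square, so G is not contained in A_5. The transitive groups of degree 5 not contained in A_5 are: F_20 (5T3, order 20), S_5 (5T5, order 120). By Dedekind's theorem, for a prime p not dividing disc(f) the degrees of the irreducible factors of f mod p form the cycle type of an element of G. Factoring f modulo the 18 such primes p <= 67 (skipping 5, which divides the discriminant), each new pattern first appears at: mod 2: f = (x + 1)(x^4 + x^3 + x^2 + x + 1), pattern 4+1; mod 11: f = (x^5 + x^2 + 5x + 2), pattern 5; mod 19: f = (x + 2)(x^2 + 6x + 13)(x^2 + 11x + 1), pattern 2+2+1; mod 31: f = (x + 3)(x + 4)(x + 12)(x + 15)(x + 28), pattern 1+1+1+1+1. No other pattern occurs in this range, so the set of observed cycle types is {4+1, 5, 2+2+1, 1+1+1+1+1}. The candidates containing elements of all these cycle types are F_20 (5T3) of order 20, S_5 (5T5) of order 120; the others are excluded. The observed types are precisely the cycle types that occur in F_20 (5T3). Each of the other remaining candidates has further cycle types, and by the Chebotarev density theorem the matching factorization patterns would occur for a proportion of primes equal to their share of the group: S_5 (5T5) additionally contains elements of type 3+2, 3+1+1, 2+1+1+1 (50 of its 120 elements, about 42% of primes). None of the 18 primes tested shows any such pattern (for each of these groups the chance of that is below 10^-4), which rules them out. Hence G = F_20 (5T3), of order 20.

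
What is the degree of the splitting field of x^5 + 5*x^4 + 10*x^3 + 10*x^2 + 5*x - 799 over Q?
20

The degree of the splitting field over Q equals the order of the Galois group, so first determine the group. The polynomial f is an irreducible quintic over Q, so G = Gal(f/Q) is a transitive subgroup of S_5: one of C_5 (5T1, order 5), D_5 (5T2, order 10), F_20 (5T3, order 20), A_5 (5T4, order 60) or S_5 (5T5, order 120). The discriminant of f is 1280000000000000, which is not a perfect square, so G is not contained in A_5. The transitive groups of degree 5 not contained in A_5 are: F_20 (5T3, order 20), S_5 (5T5, order 120). By Dedekind's theorem, for a prime p not dividing disc(f) the degrees of the irreducible factors of f mod p form the cycle type of an element of G. Factoring f modulo the 18 such primes p <= 71 (skipping 2, 5, which divide the discriminant), each new pattern first appears at: mod 3: f = (x + 2)(x^4 + x^2 + 2x + 1), pattern 4+1; mod 11: f = (x^5 + 5x^4 + 10x^3 + 10x^2 + 5x + 4), pattern 5; mod 19: f = (x + 5)(x^2 + x + 16)(x^2 + 18x + 14), pattern 2+2+1; mod 31: f = (x + 12)(x + 14)(x + 22)(x + 23)(x + 27), pattern 1+1+1+1+1. No other pattern occurs in this range, so the set of observed cycle types is {4+1, 5, 2+2+1, 1+1+1+1+1}. The candidates containing elements of all these cycle types are F_20 (5T3) of order 20, S_5 (5T5) of order 120; the others are excluded. The observed types are precisely the cycle types that occur in F_20 (5T3). Each of the other remaining candidates has further cycle types, and by the Chebotarev density theorem the matching factorization patterns would occur for a proportion of primes equal to their share of the group: S_5 (5T5) additionally contains elements of type 3+2, 3+1+1, 2+1+1+1 (50 of its 120 elements, about 42% of primes). None of the 18 primes tested shows any such pattern (for each of these groups the chance of that is below 10^-4), which rules them out. Hence G = F_20 (5T3), of order 20. The Galois group F_20 (5T3) has order 20, so the splitting field has degree 20 over Q.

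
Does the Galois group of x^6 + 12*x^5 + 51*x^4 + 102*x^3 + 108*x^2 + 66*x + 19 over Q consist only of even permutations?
No

The polynomial is irreducible of degree 6 over Q. Its discriminant is -151585344, which is not a perfect square. A Galois group lies in the alternating group exactly when the discriminant is a square in Q, so the Galois group (A_4 x C_2) is not contained in A_6.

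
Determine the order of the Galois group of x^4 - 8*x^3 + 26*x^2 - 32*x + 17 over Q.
12

The degree of the splitting field over Q equals the order of the Galois group, so first determine the group. The polynomial is an irreducible quartic over Q and its discriminant is 200704 = 448^2, a perfect square, so the Galois group is contained in A_4. The resolvent cubic y^3 - 26*y^2 + 188*y - 344 is irreducible over Q. An irreducible resolvent with square discriminant gives A_4. The Galois group A_4 (4T4) has order 12, so the splitting field has degree 12 over Q.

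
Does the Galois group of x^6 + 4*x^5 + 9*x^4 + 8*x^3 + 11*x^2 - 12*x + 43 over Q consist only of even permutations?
The polynomial is irreducible of degree 6 over Q. Its discriminant is -18046378835968, which is not a perfect square. A Galois group lies in the alternating group exactly when the discriminant is a square in Q, so the Galois group (C_6) is not contained in A_6.

No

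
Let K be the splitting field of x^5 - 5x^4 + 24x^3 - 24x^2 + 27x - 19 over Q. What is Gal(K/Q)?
The polynomial f is an irreducible quintic over Q, so G = Gal(f/Q) is a transitive subgroup of S_5: one of C_5 (5T1, order 5), D_5 (5T2, order 10), F_20 (5T3, order 20), A_5 (5T4, order 60) or S_5 (5T5, order 120). The discriminant of f is 25966667008, which is not a perfect square, so G is not contained in A_5. The transitive groups of degree 5 not contained in A_5 are: F_20 (5T3, order 20), S_5 (5T5, order 120). By Dedekind's theorem, for a prime p not dividing disc(f) the degrees of the irreducible factors of f mod p form the cycle type of an element of G. Factoring f modulo the 5 such primes p <= 13 (skipping 2, which divides the discriminant), each new pattern first appears at: mod 3: f = (x^5 + x^4 + 2), pattern 5; mod 5: f = (x + 1)(x^4 + 4x^3 + x + 1), pattern 4+1; mod 13: f = (x + 3)(x + 7)(x^3 + 11x^2 + 10x + 9), pattern 3+1+1. No other pattern occurs in this range, so the set of observed cycle types is {5, 4+1, 3+1+1}. Among the candidates above, the only group containing elements of all these cycle types is S_5 (5T5) — F_20 (5T3) lacks at least one of them. Hence G = S_5 (5T5), of order 120.

S_5 (also written S5)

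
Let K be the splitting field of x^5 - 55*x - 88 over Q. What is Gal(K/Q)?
A_5

The polynomial f is an irreducible quintic over Q, so G = Gal(f/Q) is a transitive subgroup of S_5: one of C_5 (5T1, order 5), D_5 (5T2, order 10), F_20 (5T3, order 20), A_5 (5T4, order 60) or S_5 (5T5, order 120). The discriminant of f is 58564000000 = 242000^2, a perfect square, so G is contained in A_5. The transitive groups of degree 5 contained in A_5 are: C_5 (5T1, order 5), D_5 (5T2, order 10), A_5 (5T4, order 60). By Dedekind's theorem, for a prime p not dividing disc(f) the degrees of the irreducible factors of f mod p form the cycle type of an element of G. Factoring f modulo the 3 such primes p <= 13 (skipping 2, 5, 11, which divide the discriminant), each new pattern first appears at: mod 3: f = (x^5 + 2x + 2), pattern 5; mod 13: f = (x + 5)(x + 7)(x^3 + x^2 + 5x + 9), pattern 3+1+1. No other pattern occurs in this range, so the set of observed cycle types is {5, 3+1+1}. Among the candidates above, the only group containing elements of all these cycle types is A_5 (5T4) — each of C_5 (5T1), D_5 (5T2) lacks at least one of them. Hence G = A_5 (5T4), of order 60.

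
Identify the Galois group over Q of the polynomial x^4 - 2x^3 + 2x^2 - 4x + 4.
V_4, the Klein four-group

The polynomial is an irreducible quartic over Q and its discriminant is 2304 = 48^2, a perfect square, so the Galois group is contained in A_4. The resolvent cubic y^3 - 2*y^2 - 8*y splits completely over Q, which gives the Klein four-group V_4.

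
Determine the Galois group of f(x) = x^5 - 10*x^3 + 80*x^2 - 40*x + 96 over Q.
D_5

The polynomial f is an irreducible quintic over Q, so G = Gal(f/Q) is a transitive subgroup of S_5: one of C_5 (5T1, order 5), D_5 (5T2, order 10), F_20 (5T3, order 20), A_5 (5T4, order 60) or S_5 (5T5, order 120). The discriminant of f is 23040000000000 = 4800000^2, a perfect square, so G is contained in A_5. The transitive groups of degree 5 contained in A_5 are: C_5 (5T1, order 5), D_5 (5T2, order 10), A_5 (5T4, order 60). By Dedekind's theorem, for a prime p not dividing disc(f) the degrees of the irreducible factors of f mod p form the cycle type of an element of G. Factoring f modulo the 23 such primes p <= 101 (skipping 2, 3, 5, which divide the discriminant), each new pattern first appears at: mod 7: f = (x^5 + 4x^3 + 3x^2 + 2x + 5), pattern 5; mod 17: f = (x + 2)(x^2 + x + 6)(x^2 + 14x + 8), pattern 2+2+1. No other pattern occurs in this range, so the set of observed cycle types is {5, 2+2+1}. The candidates containing elements of all these cycle types are D_5 (5T2) of order 10, A_5 (5T4) of order 60; the others are excluded. The observed types are precisely the cycle types that occur in D_5 (5T2) (apart from the identity). Each of the other remaining candidates has further cycle types, and by the Chebotarev density theorem the matching factorization patterns would occur for a proportion of primes equal to their share of the group: A_5 (5T4) additionally contains elements of type 3+1+1 (20 of its 60 elements, about 33% of primes). None of the 23 primes tested shows any such pattern (for each of these groups the chance of that is below 10^-4), which rules them out. Hence G = D_5 (5T2), of order 10.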